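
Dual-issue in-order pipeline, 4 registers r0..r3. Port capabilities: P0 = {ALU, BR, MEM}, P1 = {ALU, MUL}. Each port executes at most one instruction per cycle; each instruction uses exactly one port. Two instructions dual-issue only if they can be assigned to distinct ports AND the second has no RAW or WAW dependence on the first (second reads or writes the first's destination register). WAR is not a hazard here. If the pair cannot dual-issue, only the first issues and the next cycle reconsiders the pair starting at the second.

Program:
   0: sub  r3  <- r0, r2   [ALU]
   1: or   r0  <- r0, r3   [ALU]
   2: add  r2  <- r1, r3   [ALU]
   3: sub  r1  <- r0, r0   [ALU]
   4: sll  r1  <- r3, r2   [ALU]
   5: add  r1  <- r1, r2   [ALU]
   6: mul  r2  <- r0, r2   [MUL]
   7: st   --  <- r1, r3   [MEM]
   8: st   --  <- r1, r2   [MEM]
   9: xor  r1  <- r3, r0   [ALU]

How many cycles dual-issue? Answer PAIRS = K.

PAIRS = 3

0. sub @i0  | RAW r3
1. or+add @i1&i2  | 2-wide
2. sub @i3  | WAW r1
3. sll @i4  | RAW+WAW r1
4. add+mul @i5&i6  | 2-wide
5. st @i7  | no-port MEM/MEM
6. st+xor @i8&i9  | 2-wide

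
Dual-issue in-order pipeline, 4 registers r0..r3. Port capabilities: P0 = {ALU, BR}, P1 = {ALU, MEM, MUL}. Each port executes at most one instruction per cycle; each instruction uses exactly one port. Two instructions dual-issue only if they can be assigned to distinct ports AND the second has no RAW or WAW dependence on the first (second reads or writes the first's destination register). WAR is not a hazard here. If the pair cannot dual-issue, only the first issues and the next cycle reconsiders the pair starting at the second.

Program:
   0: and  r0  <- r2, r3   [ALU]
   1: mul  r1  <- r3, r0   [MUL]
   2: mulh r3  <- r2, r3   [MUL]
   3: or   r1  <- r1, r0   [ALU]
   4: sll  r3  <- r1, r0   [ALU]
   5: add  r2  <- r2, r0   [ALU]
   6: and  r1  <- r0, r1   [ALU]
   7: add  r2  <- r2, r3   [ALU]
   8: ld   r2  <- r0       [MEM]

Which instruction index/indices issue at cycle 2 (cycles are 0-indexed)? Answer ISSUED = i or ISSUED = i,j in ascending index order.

ISSUED = 2,3

c0: i0 and.ALU  RAW r0
c1: i1 mul.MUL  no-port MUL/MUL
c2: i2,i3 mulh.MUL+or.ALU  pair
c3: i4,i5 sll.ALU+add.ALU  pair
c4: i6,i7 and.ALU+add.ALU  pair
c5: i8 ld.MEM  tail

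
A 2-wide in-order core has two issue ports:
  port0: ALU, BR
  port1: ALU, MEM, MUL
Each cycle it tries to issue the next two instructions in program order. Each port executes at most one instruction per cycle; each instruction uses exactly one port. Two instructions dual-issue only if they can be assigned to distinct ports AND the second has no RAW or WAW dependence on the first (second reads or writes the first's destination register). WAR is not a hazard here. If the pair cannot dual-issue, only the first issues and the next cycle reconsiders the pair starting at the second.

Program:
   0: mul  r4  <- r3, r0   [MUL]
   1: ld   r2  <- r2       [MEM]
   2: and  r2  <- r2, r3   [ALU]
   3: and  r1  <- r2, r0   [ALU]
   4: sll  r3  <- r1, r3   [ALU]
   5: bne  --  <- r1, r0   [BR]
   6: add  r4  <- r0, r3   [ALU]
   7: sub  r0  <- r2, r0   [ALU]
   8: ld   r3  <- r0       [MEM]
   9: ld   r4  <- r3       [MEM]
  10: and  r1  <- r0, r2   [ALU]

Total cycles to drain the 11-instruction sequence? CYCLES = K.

#0 head=0: mul.MUL i0 no-port MUL/MEM
#1 head=1: ld.MEM i1 RAW+WAW r2
#2 head=2: and.ALU i2 RAW r2
#3 head=3: and.ALU i3 RAW r1
#4 head=4: sll.ALU bne.BR i4/i5 pair
#5 head=6: add.ALU sub.ALU i6/i7 pair
#6 head=8: ld.MEM i8 no-port MEM/MEM
#7 head=9: ld.MEM and.ALU i9/i10 pair

CYCLES = 8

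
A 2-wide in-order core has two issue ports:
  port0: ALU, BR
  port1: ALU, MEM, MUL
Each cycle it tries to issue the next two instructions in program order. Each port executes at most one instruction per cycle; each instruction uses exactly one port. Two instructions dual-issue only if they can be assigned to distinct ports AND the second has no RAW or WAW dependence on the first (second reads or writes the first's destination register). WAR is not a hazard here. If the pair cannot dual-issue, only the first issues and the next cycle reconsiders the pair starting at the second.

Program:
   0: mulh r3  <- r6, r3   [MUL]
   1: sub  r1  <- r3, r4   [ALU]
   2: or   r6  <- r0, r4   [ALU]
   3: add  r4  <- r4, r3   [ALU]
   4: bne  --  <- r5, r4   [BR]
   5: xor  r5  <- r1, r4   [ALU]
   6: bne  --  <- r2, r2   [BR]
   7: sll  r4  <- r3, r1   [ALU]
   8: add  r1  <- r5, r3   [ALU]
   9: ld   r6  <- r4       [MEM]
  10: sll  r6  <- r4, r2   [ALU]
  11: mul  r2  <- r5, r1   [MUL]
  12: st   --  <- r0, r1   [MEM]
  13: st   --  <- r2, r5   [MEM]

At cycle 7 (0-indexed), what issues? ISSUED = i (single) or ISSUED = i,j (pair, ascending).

[0] i0  mulh.MUL  -- RAW r3
[1] i1,i2  sub.ALU+or.ALU  -- pair
[2] i3  add.ALU  -- RAW r4
[3] i4,i5  bne.BR+xor.ALU  -- pair
[4] i6,i7  bne.BR+sll.ALU  -- pair
[5] i8,i9  add.ALU+ld.MEM  -- pair
[6] i10,i11  sll.ALU+mul.MUL  -- pair
[7] i12  st.MEM  -- no-port MEM/MEM
[8] i13  st.MEM  -- tail

ISSUED = 12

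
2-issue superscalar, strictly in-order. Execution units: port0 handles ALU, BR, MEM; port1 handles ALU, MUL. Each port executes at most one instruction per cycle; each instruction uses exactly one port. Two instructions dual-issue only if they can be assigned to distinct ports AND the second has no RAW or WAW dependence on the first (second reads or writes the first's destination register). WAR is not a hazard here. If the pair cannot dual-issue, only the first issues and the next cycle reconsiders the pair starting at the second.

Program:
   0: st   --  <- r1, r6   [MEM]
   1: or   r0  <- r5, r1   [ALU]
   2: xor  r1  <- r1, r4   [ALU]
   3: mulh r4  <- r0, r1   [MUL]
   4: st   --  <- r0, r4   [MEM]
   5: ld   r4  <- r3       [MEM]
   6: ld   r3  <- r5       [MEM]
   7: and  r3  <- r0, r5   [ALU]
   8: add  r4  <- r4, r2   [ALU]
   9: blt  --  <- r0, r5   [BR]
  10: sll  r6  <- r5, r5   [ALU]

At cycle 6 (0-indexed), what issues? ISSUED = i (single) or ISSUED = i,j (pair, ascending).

#0 head=0: st+or i0&i1 dual
#1 head=2: xor i2 RAW r1
#2 head=3: mulh i3 RAW r4
#3 head=4: st i4 no-port MEM/MEM
#4 head=5: ld i5 no-port MEM/MEM
#5 head=6: ld i6 WAW r3
#6 head=7: and+add i7&i8 dual
#7 head=9: blt+sll i9&i10 dual

ISSUED = 7,8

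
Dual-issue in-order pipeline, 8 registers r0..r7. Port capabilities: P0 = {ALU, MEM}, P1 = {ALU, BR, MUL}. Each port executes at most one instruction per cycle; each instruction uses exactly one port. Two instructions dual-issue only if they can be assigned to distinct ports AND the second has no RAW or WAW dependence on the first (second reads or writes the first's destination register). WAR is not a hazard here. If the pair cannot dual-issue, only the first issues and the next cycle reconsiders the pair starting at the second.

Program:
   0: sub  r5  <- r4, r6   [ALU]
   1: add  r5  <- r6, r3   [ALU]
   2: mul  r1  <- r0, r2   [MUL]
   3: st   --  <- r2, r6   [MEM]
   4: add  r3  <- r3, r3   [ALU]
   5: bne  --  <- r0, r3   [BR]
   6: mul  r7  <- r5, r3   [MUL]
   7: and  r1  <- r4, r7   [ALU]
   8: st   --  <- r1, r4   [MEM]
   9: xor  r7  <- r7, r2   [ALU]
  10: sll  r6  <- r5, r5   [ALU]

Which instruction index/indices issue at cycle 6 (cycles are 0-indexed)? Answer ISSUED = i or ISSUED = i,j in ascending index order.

ISSUED = 8,9

0. sub.ALU @i0  | WAW r5
1. add.ALU;mul.MUL @i1,i2  | 2-wide
2. st.MEM;add.ALU @i3,i4  | 2-wide
3. bne.BR @i5  | no-port BR/MUL
4. mul.MUL @i6  | RAW r7
5. and.ALU @i7  | RAW r1
6. st.MEM;xor.ALU @i8,i9  | 2-wide
7. sll.ALU @i10  | tail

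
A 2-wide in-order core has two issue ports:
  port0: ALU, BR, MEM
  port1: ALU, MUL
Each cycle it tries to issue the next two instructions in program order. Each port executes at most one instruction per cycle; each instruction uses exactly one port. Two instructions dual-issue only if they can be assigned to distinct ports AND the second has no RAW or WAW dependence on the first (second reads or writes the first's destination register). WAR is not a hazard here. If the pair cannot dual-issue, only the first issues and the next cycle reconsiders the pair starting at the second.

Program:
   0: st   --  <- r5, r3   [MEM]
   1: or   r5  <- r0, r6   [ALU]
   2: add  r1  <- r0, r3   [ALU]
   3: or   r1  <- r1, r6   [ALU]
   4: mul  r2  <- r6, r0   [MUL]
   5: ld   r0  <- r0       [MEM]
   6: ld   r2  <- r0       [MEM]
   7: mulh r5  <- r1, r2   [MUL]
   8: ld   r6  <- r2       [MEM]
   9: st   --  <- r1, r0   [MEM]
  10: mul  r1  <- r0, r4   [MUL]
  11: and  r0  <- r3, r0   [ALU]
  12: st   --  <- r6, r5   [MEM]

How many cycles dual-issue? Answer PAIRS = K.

c0: i0/i1 st.MEM or.ALU  2-wide
c1: i2 add.ALU  RAW+WAW r1
c2: i3/i4 or.ALU mul.MUL  2-wide
c3: i5 ld.MEM  no-port MEM/MEM
c4: i6 ld.MEM  RAW r2
c5: i7/i8 mulh.MUL ld.MEM  2-wide
c6: i9/i10 st.MEM mul.MUL  2-wide
c7: i11/i12 and.ALU st.MEM  2-wide

PAIRS = 5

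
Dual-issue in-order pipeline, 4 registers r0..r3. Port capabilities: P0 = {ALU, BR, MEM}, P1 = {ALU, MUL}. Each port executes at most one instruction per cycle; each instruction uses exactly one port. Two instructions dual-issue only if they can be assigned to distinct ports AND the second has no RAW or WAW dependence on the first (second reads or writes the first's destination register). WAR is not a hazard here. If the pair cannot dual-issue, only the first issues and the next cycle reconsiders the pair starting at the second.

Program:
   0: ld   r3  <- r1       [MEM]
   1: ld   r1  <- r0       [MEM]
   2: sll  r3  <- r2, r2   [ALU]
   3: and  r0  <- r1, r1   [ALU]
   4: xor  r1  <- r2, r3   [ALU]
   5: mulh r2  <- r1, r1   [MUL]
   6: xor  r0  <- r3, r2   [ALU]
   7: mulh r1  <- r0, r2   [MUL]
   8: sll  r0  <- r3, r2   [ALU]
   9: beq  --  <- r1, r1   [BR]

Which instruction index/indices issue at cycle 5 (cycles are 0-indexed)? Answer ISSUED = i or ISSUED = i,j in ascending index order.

ISSUED = 7,8

t=0 i0:ld ; no-port MEM/MEM
t=1 i1&i2:ld+sll ; dual
t=2 i3&i4:and+xor ; dual
t=3 i5:mulh ; RAW r2
t=4 i6:xor ; RAW r0
t=5 i7&i8:mulh+sll ; dual
t=6 i9:beq ; tail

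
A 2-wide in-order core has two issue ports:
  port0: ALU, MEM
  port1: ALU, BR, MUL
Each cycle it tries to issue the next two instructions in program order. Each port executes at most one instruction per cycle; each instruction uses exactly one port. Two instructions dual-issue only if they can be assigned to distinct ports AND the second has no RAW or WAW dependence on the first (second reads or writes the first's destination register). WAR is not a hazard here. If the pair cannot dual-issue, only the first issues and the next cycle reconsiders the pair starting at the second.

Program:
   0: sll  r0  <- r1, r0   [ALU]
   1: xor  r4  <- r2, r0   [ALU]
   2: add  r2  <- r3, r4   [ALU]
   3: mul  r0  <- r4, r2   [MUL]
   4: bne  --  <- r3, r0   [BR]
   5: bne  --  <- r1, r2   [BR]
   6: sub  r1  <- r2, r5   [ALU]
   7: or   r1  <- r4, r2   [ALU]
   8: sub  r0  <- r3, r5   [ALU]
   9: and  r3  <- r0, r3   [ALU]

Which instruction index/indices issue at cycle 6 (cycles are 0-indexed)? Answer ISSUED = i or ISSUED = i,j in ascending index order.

ISSUED = 7,8

0. sll.ALU @i0  | RAW r0
1. xor.ALU @i1  | RAW r4
2. add.ALU @i2  | RAW r2
3. mul.MUL @i3  | no-port MUL/BR
4. bne.BR @i4  | no-port BR/BR
5. bne.BR sub.ALU @i5,i6  | pair
6. or.ALU sub.ALU @i7,i8  | pair
7. and.ALU @i9  | tail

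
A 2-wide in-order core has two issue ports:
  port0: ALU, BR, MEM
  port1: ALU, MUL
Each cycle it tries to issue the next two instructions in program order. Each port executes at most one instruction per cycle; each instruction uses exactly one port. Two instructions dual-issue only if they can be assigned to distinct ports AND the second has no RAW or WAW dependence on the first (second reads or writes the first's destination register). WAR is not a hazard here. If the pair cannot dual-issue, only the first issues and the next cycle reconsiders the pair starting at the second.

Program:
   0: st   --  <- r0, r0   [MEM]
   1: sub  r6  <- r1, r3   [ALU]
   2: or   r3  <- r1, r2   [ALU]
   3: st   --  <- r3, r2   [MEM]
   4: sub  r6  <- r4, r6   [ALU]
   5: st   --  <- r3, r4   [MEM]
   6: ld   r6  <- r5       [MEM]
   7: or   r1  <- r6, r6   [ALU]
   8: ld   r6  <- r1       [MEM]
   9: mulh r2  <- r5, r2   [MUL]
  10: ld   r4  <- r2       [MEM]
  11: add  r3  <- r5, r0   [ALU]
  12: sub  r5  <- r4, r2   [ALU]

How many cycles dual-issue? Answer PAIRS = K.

PAIRS = 4

c0: i0,i1 st sub  2-wide
c1: i2 or  RAW r3
c2: i3,i4 st sub  2-wide
c3: i5 st  no-port MEM/MEM
c4: i6 ld  RAW r6
c5: i7 or  RAW r1
c6: i8,i9 ld mulh  2-wide
c7: i10,i11 ld add  2-wide
c8: i12 sub  tail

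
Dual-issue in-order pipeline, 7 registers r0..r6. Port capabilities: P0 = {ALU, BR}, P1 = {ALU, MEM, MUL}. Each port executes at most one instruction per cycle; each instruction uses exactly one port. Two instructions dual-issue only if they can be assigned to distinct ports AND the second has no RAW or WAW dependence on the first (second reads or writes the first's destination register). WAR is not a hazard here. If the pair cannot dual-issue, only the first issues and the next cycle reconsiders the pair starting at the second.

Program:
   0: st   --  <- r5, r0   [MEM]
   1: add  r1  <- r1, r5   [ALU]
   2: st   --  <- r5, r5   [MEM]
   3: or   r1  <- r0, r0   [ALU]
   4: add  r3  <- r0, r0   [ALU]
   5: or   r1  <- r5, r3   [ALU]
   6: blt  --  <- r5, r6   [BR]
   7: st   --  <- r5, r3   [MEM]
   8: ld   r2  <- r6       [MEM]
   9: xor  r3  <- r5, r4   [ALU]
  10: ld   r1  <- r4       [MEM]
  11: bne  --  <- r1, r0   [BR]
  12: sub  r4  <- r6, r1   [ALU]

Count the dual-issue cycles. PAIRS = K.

PAIRS = 5

[0] i0,i1  st add  -- 2-wide
[1] i2,i3  st or  -- 2-wide
[2] i4  add  -- RAW r3
[3] i5,i6  or blt  -- 2-wide
[4] i7  st  -- no-port MEM/MEM
[5] i8,i9  ld xor  -- 2-wide
[6] i10  ld  -- RAW r1
[7] i11,i12  bne sub  -- 2-wide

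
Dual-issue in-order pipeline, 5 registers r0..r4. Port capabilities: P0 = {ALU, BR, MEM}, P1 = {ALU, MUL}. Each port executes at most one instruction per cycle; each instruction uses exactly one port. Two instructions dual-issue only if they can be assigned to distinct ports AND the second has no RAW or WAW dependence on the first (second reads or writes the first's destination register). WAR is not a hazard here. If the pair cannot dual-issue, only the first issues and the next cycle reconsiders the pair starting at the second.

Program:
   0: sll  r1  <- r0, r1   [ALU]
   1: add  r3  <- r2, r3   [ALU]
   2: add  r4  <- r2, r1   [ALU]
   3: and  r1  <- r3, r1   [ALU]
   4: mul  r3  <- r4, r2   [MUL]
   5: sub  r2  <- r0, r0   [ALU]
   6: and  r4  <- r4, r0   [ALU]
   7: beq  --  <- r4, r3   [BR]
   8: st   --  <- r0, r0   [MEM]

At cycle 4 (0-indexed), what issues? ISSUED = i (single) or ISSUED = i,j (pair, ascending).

ISSUED = 7

0. sll+add @i0,i1  | dual
1. add+and @i2,i3  | dual
2. mul+sub @i4,i5  | dual
3. and @i6  | RAW r4
4. beq @i7  | no-port BR/MEM
5. st @i8  | tail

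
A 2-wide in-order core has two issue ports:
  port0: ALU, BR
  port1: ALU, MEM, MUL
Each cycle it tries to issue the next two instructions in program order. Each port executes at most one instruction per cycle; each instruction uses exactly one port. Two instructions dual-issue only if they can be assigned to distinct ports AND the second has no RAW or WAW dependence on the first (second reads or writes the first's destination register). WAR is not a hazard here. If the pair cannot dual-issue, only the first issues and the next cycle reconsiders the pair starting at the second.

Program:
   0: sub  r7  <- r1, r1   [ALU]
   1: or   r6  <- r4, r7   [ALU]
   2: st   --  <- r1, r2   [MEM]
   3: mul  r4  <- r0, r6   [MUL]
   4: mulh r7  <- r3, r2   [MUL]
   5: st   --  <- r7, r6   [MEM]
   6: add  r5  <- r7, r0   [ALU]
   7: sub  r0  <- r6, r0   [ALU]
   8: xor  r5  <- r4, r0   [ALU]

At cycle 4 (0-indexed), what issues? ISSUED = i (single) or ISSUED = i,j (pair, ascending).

[0] i0  sub.ALU  -- RAW r7
[1] i1&i2  or.ALU st.MEM  -- dual
[2] i3  mul.MUL  -- no-port MUL/MUL
[3] i4  mulh.MUL  -- no-port MUL/MEM
[4] i5&i6  st.MEM add.ALU  -- dual
[5] i7  sub.ALU  -- RAW r0
[6] i8  xor.ALU  -- tail

ISSUED = 5,6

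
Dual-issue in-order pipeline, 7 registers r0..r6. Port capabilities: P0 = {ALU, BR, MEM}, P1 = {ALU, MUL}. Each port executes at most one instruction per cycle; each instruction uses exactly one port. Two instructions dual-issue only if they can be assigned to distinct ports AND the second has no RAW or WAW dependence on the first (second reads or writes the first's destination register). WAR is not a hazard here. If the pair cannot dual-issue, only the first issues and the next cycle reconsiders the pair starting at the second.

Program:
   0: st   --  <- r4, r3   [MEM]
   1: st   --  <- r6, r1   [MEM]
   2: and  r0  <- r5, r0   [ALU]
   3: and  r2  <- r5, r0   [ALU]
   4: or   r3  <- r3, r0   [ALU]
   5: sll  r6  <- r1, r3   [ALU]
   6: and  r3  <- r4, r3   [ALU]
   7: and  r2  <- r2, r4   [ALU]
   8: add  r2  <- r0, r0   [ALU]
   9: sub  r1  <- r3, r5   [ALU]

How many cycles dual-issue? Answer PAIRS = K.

0. st @i0  | no-port MEM/MEM
1. st/and @i1,i2  | dual
2. and/or @i3,i4  | dual
3. sll/and @i5,i6  | dual
4. and @i7  | WAW r2
5. add/sub @i8,i9  | dual

PAIRS = 4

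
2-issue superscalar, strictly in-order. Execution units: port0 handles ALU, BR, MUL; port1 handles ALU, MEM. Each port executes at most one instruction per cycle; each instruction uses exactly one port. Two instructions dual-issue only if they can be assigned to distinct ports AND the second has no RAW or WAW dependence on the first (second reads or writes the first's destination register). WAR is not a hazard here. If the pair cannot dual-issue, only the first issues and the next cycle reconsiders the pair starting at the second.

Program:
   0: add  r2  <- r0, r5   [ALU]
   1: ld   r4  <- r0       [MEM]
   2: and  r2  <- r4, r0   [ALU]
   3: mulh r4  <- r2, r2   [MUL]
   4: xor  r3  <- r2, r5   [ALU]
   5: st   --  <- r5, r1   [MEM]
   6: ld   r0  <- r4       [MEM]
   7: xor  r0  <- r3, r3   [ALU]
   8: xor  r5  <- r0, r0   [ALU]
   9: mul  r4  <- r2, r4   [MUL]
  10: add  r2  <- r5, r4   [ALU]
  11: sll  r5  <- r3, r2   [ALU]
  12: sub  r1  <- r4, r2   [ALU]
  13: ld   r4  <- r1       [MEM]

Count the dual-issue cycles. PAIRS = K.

c0: i0,i1 add.ALU/ld.MEM  dual
c1: i2 and.ALU  RAW r2
c2: i3,i4 mulh.MUL/xor.ALU  dual
c3: i5 st.MEM  no-port MEM/MEM
c4: i6 ld.MEM  WAW r0
c5: i7 xor.ALU  RAW r0
c6: i8,i9 xor.ALU/mul.MUL  dual
c7: i10 add.ALU  RAW r2
c8: i11,i12 sll.ALU/sub.ALU  dual
c9: i13 ld.MEM  tail

PAIRS = 4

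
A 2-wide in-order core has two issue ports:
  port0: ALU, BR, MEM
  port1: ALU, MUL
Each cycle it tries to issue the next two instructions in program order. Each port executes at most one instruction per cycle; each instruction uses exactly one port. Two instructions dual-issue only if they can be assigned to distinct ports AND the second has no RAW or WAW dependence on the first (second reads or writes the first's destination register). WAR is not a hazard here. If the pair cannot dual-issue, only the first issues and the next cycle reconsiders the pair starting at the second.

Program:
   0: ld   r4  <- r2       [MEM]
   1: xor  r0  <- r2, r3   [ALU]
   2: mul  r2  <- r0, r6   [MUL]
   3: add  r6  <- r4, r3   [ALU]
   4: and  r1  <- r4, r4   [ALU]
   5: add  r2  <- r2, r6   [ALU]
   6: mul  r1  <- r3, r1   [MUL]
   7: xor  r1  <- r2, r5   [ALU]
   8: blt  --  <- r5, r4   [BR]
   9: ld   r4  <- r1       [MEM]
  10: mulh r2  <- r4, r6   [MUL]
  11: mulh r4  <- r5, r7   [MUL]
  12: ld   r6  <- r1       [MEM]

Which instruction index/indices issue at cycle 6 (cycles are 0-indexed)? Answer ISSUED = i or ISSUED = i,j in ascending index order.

ISSUED = 10

c0: i0/i1 ld.MEM;xor.ALU  pair
c1: i2/i3 mul.MUL;add.ALU  pair
c2: i4/i5 and.ALU;add.ALU  pair
c3: i6 mul.MUL  WAW r1
c4: i7/i8 xor.ALU;blt.BR  pair
c5: i9 ld.MEM  RAW r4
c6: i10 mulh.MUL  no-port MUL/MUL
c7: i11/i12 mulh.MUL;ld.MEM  pair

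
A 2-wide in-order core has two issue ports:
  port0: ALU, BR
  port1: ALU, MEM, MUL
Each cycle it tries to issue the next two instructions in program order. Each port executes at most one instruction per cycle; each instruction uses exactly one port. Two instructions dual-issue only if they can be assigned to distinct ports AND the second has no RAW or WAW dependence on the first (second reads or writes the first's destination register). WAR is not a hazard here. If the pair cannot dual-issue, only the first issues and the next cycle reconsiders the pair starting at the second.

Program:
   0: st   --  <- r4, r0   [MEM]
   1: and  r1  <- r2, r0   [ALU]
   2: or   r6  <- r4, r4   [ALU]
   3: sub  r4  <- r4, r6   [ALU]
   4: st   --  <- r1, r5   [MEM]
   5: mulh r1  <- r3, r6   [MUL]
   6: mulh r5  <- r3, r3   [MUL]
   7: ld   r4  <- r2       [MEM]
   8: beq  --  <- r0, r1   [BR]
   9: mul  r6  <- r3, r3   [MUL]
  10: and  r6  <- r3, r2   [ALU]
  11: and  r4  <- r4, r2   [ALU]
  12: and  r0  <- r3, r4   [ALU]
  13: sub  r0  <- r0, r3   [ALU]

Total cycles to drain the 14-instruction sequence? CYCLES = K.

CYCLES = 10

#0 head=0: st.MEM/and.ALU i0/i1 dual
#1 head=2: or.ALU i2 RAW r6
#2 head=3: sub.ALU/st.MEM i3/i4 dual
#3 head=5: mulh.MUL i5 no-port MUL/MUL
#4 head=6: mulh.MUL i6 no-port MUL/MEM
#5 head=7: ld.MEM/beq.BR i7/i8 dual
#6 head=9: mul.MUL i9 WAW r6
#7 head=10: and.ALU/and.ALU i10/i11 dual
#8 head=12: and.ALU i12 RAW+WAW r0
#9 head=13: sub.ALU i13 tail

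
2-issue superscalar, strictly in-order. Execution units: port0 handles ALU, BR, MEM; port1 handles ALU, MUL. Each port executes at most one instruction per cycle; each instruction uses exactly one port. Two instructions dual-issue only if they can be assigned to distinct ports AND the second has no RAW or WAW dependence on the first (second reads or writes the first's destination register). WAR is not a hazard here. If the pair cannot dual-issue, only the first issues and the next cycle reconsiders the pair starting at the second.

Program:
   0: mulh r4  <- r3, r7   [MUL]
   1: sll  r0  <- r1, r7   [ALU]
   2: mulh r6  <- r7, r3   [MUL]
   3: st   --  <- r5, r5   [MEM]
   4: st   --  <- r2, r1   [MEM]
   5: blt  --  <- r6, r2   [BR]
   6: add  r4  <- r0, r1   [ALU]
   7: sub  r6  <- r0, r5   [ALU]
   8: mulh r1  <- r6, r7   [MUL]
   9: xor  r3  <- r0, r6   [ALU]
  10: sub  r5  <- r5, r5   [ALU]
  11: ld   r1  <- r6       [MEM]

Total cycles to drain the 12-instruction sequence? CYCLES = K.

CYCLES = 7

t=0 i0,i1:mulh.MUL;sll.ALU ; pair
t=1 i2,i3:mulh.MUL;st.MEM ; pair
t=2 i4:st.MEM ; no-port MEM/BR
t=3 i5,i6:blt.BR;add.ALU ; pair
t=4 i7:sub.ALU ; RAW r6
t=5 i8,i9:mulh.MUL;xor.ALU ; pair
t=6 i10,i11:sub.ALU;ld.MEM ; pair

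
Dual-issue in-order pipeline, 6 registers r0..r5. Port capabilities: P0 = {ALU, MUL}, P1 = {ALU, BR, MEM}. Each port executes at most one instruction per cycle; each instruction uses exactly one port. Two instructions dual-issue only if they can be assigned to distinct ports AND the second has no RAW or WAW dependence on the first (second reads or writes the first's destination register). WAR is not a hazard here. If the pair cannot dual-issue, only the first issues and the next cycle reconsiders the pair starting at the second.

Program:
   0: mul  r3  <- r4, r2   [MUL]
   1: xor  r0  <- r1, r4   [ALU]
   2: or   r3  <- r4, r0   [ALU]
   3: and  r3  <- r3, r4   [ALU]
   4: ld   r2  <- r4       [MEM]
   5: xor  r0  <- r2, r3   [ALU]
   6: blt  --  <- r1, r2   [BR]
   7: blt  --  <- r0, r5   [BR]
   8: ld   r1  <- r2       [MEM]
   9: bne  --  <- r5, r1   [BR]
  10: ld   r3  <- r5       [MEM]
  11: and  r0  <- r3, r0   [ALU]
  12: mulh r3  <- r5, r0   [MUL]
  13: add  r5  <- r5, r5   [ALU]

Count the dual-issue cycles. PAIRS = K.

PAIRS = 4

t=0 i0,i1:mul.MUL/xor.ALU ; dual
t=1 i2:or.ALU ; RAW+WAW r3
t=2 i3,i4:and.ALU/ld.MEM ; dual
t=3 i5,i6:xor.ALU/blt.BR ; dual
t=4 i7:blt.BR ; no-port BR/MEM
t=5 i8:ld.MEM ; no-port MEM/BR
t=6 i9:bne.BR ; no-port BR/MEM
t=7 i10:ld.MEM ; RAW r3
t=8 i11:and.ALU ; RAW r0
t=9 i12,i13:mulh.MUL/add.ALU ; dual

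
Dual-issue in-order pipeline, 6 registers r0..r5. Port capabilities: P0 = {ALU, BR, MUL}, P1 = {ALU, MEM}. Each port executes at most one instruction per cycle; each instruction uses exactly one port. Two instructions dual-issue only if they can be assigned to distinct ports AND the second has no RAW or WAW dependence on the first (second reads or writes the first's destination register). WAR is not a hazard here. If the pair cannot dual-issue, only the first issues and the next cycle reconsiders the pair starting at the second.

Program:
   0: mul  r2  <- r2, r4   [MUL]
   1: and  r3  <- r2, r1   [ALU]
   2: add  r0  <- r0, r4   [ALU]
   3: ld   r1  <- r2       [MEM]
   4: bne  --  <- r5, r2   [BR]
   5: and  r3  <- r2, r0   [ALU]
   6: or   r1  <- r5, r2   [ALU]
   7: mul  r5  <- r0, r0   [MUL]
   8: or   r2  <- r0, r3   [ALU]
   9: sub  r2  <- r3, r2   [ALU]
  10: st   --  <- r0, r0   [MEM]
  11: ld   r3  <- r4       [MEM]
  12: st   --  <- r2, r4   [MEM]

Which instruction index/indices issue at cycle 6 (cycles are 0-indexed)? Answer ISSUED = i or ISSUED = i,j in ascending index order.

0. mul @i0  | RAW r2
1. and+add @i1+i2  | dual
2. ld+bne @i3+i4  | dual
3. and+or @i5+i6  | dual
4. mul+or @i7+i8  | dual
5. sub+st @i9+i10  | dual
6. ld @i11  | no-port MEM/MEM
7. st @i12  | tail

ISSUED = 11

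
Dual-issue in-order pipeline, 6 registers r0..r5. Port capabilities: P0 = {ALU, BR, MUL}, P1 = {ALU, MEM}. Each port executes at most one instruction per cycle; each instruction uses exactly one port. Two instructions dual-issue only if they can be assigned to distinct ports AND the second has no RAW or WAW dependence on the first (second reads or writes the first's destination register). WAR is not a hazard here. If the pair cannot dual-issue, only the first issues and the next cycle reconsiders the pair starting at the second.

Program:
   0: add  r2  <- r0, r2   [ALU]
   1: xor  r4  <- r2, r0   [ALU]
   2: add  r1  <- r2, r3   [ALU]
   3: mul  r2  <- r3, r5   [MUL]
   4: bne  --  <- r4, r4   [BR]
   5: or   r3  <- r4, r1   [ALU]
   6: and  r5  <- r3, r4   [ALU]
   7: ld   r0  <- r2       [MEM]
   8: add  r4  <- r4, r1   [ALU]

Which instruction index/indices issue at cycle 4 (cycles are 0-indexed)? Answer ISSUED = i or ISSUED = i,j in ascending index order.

ISSUED = 6,7

t=0 i0:add.ALU ; RAW r2
t=1 i1&i2:xor.ALU/add.ALU ; pair
t=2 i3:mul.MUL ; no-port MUL/BR
t=3 i4&i5:bne.BR/or.ALU ; pair
t=4 i6&i7:and.ALU/ld.MEM ; pair
t=5 i8:add.ALU ; tail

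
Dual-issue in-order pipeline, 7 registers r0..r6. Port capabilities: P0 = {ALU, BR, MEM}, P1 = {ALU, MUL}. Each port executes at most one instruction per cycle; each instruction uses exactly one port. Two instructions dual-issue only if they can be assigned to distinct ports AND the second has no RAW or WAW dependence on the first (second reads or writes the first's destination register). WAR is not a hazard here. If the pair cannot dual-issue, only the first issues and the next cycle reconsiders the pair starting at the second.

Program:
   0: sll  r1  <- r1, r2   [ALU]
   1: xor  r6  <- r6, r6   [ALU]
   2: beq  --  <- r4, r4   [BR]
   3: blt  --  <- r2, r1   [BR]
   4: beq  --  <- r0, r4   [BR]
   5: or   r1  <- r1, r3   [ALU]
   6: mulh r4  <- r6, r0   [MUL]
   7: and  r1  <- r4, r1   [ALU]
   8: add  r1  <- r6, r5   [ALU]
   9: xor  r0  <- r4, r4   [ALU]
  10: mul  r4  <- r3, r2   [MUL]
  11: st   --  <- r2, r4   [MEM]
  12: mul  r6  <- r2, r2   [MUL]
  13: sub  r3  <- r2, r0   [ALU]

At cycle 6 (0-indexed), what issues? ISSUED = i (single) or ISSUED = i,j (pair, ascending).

0. sll.ALU+xor.ALU @i0+i1  | 2-wide
1. beq.BR @i2  | no-port BR/BR
2. blt.BR @i3  | no-port BR/BR
3. beq.BR+or.ALU @i4+i5  | 2-wide
4. mulh.MUL @i6  | RAW r4
5. and.ALU @i7  | WAW r1
6. add.ALU+xor.ALU @i8+i9  | 2-wide
7. mul.MUL @i10  | RAW r4
8. st.MEM+mul.MUL @i11+i12  | 2-wide
9. sub.ALU @i13  | tail

ISSUED = 8,9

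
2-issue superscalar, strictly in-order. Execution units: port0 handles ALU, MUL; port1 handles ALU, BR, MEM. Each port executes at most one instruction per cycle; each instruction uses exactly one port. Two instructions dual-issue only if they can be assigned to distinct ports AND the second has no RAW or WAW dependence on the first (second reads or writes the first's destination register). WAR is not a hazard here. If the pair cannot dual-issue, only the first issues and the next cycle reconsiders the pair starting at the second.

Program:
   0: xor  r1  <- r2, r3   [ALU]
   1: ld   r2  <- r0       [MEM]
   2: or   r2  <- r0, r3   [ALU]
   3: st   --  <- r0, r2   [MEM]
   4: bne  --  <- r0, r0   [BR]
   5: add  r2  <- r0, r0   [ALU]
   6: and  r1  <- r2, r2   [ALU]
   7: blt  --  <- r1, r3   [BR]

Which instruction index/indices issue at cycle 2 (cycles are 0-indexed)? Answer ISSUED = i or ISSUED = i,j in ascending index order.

ISSUED = 3

c0: i0&i1 xor+ld  dual
c1: i2 or  RAW r2
c2: i3 st  no-port MEM/BR
c3: i4&i5 bne+add  dual
c4: i6 and  RAW r1
c5: i7 blt  tail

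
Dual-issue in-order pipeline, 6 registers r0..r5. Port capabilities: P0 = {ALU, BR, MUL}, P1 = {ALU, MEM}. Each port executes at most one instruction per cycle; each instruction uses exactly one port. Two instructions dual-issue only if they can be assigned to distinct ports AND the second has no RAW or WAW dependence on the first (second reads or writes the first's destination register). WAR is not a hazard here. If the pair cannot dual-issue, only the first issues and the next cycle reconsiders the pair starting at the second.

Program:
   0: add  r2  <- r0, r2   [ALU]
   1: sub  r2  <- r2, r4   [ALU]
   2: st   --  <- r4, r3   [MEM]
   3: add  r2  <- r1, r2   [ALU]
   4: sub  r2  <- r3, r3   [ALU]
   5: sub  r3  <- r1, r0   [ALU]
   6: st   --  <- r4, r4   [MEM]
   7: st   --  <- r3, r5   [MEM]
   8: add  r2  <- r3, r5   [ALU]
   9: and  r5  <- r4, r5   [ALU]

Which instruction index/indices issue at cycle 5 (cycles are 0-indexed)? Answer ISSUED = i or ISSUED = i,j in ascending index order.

  cy0 -> i0 (add.ALU) RAW+WAW r2
  cy1 -> i1,i2 (sub.ALU st.MEM) 2-wide
  cy2 -> i3 (add.ALU) WAW r2
  cy3 -> i4,i5 (sub.ALU sub.ALU) 2-wide
  cy4 -> i6 (st.MEM) no-port MEM/MEM
  cy5 -> i7,i8 (st.MEM add.ALU) 2-wide
  cy6 -> i9 (and.ALU) tail

ISSUED = 7,8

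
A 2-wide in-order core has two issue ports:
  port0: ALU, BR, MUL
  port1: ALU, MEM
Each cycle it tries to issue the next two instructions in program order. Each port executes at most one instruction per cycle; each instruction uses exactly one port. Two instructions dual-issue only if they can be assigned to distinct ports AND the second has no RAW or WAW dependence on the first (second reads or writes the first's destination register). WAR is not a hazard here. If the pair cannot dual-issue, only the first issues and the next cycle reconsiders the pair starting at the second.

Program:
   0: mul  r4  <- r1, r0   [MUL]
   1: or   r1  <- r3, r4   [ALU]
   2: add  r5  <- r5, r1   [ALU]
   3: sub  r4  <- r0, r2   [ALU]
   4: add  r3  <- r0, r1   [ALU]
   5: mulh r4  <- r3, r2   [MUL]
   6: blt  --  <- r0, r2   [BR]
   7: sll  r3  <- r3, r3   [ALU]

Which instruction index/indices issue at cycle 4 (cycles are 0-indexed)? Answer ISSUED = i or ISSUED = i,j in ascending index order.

ISSUED = 5

c0: i0 mul  RAW r4
c1: i1 or  RAW r1
c2: i2&i3 add sub  dual
c3: i4 add  RAW r3
c4: i5 mulh  no-port MUL/BR
c5: i6&i7 blt sll  dual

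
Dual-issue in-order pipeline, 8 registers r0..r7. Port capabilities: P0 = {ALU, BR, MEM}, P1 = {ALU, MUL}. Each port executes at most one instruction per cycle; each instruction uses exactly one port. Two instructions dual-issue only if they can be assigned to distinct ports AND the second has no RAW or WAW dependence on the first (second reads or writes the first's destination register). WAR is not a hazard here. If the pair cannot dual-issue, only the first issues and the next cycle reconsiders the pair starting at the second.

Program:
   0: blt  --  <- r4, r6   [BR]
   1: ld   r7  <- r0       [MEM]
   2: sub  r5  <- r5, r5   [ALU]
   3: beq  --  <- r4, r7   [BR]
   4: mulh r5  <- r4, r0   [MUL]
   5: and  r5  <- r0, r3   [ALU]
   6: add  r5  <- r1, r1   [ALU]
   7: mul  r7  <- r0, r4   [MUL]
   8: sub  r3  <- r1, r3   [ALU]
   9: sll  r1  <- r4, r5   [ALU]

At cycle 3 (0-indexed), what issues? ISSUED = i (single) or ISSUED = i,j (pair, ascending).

ISSUED = 5

[0] i0  blt.BR  -- no-port BR/MEM
[1] i1&i2  ld.MEM+sub.ALU  -- dual
[2] i3&i4  beq.BR+mulh.MUL  -- dual
[3] i5  and.ALU  -- WAW r5
[4] i6&i7  add.ALU+mul.MUL  -- dual
[5] i8&i9  sub.ALU+sll.ALU  -- dual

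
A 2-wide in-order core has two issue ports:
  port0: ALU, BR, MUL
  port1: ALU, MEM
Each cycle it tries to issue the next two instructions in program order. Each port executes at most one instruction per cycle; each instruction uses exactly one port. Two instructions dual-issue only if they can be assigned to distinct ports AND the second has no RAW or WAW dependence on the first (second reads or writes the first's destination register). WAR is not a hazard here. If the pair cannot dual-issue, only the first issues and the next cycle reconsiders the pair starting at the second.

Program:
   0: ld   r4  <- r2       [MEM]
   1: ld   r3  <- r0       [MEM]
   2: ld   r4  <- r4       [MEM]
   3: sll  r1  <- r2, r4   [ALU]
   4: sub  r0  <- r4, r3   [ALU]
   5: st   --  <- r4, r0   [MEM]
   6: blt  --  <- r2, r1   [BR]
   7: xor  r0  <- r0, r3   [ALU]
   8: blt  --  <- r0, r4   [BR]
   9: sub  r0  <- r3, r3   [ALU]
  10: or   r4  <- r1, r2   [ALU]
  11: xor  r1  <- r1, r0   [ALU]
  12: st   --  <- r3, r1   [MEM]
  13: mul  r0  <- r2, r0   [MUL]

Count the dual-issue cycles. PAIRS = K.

  cy0 -> i0 (ld.MEM) no-port MEM/MEM
  cy1 -> i1 (ld.MEM) no-port MEM/MEM
  cy2 -> i2 (ld.MEM) RAW r4
  cy3 -> i3/i4 (sll.ALU/sub.ALU) pair
  cy4 -> i5/i6 (st.MEM/blt.BR) pair
  cy5 -> i7 (xor.ALU) RAW r0
  cy6 -> i8/i9 (blt.BR/sub.ALU) pair
  cy7 -> i10/i11 (or.ALU/xor.ALU) pair
  cy8 -> i12/i13 (st.MEM/mul.MUL) pair

PAIRS = 5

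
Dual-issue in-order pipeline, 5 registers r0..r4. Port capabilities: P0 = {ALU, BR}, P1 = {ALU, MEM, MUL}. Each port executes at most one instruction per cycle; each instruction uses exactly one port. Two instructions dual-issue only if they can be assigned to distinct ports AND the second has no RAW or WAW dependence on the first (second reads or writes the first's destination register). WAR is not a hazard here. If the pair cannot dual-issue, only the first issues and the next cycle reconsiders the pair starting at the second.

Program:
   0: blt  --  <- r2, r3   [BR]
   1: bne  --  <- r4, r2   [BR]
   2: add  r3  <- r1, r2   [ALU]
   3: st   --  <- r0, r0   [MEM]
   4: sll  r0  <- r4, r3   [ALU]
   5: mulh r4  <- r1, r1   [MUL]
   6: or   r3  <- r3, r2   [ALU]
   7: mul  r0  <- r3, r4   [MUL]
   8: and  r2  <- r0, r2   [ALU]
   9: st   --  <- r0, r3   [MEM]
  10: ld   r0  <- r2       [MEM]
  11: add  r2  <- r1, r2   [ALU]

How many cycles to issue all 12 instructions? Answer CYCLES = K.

0. blt @i0  | no-port BR/BR
1. bne+add @i1/i2  | pair
2. st+sll @i3/i4  | pair
3. mulh+or @i5/i6  | pair
4. mul @i7  | RAW r0
5. and+st @i8/i9  | pair
6. ld+add @i10/i11  | pair

CYCLES = 7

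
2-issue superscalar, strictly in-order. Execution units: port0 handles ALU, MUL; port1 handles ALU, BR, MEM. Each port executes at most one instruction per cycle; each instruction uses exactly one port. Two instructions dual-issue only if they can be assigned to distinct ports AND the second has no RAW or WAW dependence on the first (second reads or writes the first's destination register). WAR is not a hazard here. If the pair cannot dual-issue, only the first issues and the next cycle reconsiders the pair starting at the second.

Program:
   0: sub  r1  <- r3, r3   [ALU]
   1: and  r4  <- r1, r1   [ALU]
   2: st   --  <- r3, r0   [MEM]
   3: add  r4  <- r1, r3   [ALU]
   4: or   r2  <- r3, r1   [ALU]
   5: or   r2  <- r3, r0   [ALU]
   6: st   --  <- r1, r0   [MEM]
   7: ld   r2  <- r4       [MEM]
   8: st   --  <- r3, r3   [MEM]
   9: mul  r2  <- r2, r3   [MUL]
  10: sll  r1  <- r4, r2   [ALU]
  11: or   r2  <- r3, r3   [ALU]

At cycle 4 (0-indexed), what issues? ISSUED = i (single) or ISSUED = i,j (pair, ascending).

[0] i0  sub.ALU  -- RAW r1
[1] i1/i2  and.ALU/st.MEM  -- dual
[2] i3/i4  add.ALU/or.ALU  -- dual
[3] i5/i6  or.ALU/st.MEM  -- dual
[4] i7  ld.MEM  -- no-port MEM/MEM
[5] i8/i9  st.MEM/mul.MUL  -- dual
[6] i10/i11  sll.ALU/or.ALU  -- dual

ISSUED = 7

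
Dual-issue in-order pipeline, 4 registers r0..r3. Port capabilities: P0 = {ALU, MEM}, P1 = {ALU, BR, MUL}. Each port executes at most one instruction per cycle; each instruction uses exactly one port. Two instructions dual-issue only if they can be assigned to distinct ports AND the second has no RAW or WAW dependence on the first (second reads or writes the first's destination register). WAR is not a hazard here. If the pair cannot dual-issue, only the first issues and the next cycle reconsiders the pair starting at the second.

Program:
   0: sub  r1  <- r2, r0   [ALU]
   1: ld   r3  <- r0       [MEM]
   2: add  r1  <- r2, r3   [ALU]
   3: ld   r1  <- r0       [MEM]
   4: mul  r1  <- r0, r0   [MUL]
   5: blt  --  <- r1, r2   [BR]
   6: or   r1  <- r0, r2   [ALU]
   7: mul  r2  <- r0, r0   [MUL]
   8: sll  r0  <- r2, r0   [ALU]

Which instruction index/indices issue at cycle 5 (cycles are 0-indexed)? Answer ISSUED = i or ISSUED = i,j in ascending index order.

ISSUED = 7

#0 head=0: sub/ld i0/i1 2-wide
#1 head=2: add i2 WAW r1
#2 head=3: ld i3 WAW r1
#3 head=4: mul i4 no-port MUL/BR
#4 head=5: blt/or i5/i6 2-wide
#5 head=7: mul i7 RAW r2
#6 head=8: sll i8 tail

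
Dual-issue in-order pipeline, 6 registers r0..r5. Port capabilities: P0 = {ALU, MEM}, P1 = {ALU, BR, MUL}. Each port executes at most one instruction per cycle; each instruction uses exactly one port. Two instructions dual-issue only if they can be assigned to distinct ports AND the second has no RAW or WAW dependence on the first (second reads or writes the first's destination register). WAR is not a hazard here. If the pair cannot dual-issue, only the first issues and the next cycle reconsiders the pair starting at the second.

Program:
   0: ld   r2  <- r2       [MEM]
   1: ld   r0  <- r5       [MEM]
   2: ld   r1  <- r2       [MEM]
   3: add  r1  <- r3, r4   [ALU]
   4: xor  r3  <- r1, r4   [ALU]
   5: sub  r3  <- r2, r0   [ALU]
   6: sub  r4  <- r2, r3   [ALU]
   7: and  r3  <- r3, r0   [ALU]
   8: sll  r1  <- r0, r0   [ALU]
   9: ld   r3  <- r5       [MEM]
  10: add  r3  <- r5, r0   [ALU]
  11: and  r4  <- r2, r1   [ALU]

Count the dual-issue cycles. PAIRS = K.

#0 head=0: ld.MEM i0 no-port MEM/MEM
#1 head=1: ld.MEM i1 no-port MEM/MEM
#2 head=2: ld.MEM i2 WAW r1
#3 head=3: add.ALU i3 RAW r1
#4 head=4: xor.ALU i4 WAW r3
#5 head=5: sub.ALU i5 RAW r3
#6 head=6: sub.ALU/and.ALU i6/i7 pair
#7 head=8: sll.ALU/ld.MEM i8/i9 pair
#8 head=10: add.ALU/and.ALU i10/i11 pair

PAIRS = 3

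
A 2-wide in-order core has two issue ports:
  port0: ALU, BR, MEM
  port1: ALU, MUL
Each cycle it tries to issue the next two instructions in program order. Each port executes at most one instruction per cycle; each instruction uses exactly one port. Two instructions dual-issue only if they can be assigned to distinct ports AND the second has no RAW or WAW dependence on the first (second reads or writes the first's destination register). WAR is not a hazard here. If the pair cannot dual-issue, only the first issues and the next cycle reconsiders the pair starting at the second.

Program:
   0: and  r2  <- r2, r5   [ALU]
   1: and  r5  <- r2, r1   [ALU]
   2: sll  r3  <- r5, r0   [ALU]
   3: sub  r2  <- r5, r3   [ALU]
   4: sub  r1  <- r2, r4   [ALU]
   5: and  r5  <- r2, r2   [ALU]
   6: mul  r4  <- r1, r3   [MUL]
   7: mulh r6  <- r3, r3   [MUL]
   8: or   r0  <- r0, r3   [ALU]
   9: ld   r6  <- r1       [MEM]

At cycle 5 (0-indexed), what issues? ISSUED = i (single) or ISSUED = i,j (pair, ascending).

ISSUED = 6

0. and.ALU @i0  | RAW r2
1. and.ALU @i1  | RAW r5
2. sll.ALU @i2  | RAW r3
3. sub.ALU @i3  | RAW r2
4. sub.ALU and.ALU @i4&i5  | dual
5. mul.MUL @i6  | no-port MUL/MUL
6. mulh.MUL or.ALU @i7&i8  | dual
7. ld.MEM @i9  | tail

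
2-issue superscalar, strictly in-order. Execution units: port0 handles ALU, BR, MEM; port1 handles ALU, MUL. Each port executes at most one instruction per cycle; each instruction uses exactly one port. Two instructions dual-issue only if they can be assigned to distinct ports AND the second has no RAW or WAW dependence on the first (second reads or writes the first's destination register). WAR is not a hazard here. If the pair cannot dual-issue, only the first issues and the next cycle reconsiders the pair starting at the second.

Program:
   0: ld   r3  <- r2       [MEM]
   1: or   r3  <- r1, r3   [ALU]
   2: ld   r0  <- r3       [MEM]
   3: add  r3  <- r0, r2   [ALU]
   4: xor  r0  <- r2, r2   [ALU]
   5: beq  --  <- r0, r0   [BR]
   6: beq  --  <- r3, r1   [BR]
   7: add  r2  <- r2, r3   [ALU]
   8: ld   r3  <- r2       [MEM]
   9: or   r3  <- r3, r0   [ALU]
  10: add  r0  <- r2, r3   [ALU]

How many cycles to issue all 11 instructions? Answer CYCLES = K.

0. ld.MEM @i0  | RAW+WAW r3
1. or.ALU @i1  | RAW r3
2. ld.MEM @i2  | RAW r0
3. add.ALU;xor.ALU @i3,i4  | pair
4. beq.BR @i5  | no-port BR/BR
5. beq.BR;add.ALU @i6,i7  | pair
6. ld.MEM @i8  | RAW+WAW r3
7. or.ALU @i9  | RAW r3
8. add.ALU @i10  | tail

CYCLES = 9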